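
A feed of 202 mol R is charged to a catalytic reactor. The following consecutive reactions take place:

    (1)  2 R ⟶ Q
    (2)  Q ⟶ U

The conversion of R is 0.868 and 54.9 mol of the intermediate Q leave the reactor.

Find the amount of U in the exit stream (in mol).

32.8 mol

Conversion of R: R consumed = 2ξ₁ = 0.868 × 202 → ξ₁ = 87.67 mol.
Q balance: n_Q = 0 + 1ξ₁ − 1ξ₂ = 54.9 → ξ₂ = (1·87.67 − 54.9)/1 = 32.77 mol.
Outlet amounts (n = n₀ + Σ ν·ξ):
  R: 202 − 2(87.67) = 26.66
  Q: 0 + 1(87.67) − 1(32.77) = 54.9
  U: 0 + 1(32.77) = 32.77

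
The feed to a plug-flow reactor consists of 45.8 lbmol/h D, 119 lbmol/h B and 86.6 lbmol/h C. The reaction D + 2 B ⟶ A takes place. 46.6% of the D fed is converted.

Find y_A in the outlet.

D reacted = 0.466 × 45.8 = 21.34 lbmol/h; ν_D = −1, so ξ = 21.34/1 = 21.34 lbmol/h.
Outlet amounts (n = n₀ + ν ξ):
  D: 45.8 − 1(21.34) = 24.46
  B: 119 − 2(21.34) = 76.31
  A: 0 + 1(21.34) = 21.34
  C: 86.6 (inert)
Total out = 208.7 lbmol/h; y_A = 21.34 / 208.7 = 0.1023.

0.102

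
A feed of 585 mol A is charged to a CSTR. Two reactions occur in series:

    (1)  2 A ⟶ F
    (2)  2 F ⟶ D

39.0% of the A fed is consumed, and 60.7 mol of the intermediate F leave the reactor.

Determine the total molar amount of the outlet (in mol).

Conversion of A: A consumed = 2ξ₁ = 0.39 × 585 → ξ₁ = 114.1 mol.
F balance: n_F = 0 + 1ξ₁ − 2ξ₂ = 60.7 → ξ₂ = (1·114.1 − 60.7)/2 = 26.69 mol.
Outlet amounts (n = n₀ + Σ ν·ξ):
  A: 585 − 2(114.1) = 356.9
  F: 0 + 1(114.1) − 2(26.69) = 60.7
  D: 0 + 1(26.69) = 26.69
Total out = 356.9 + 60.7 + 26.69 = 444.2 mol.

444 mol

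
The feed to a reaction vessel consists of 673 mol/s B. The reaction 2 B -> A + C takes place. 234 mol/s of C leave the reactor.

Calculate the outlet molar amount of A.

234 mol/s

For C: n = n₀ + 1ξ → 234 = 0 + 1ξ, giving ξ = 234 mol/s.
Outlet amounts (n = n₀ + ν ξ):
  B: 673 − 2(234) = 205
  A: 0 + 1(234) = 234
  C: 0 + 1(234) = 234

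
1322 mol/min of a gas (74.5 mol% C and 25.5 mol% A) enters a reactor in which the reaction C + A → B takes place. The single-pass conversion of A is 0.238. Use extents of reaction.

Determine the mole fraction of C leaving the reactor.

0.729

A reacted = 0.238 × 337.1 = 80.23 mol/min; ν_A = −1, so ξ = 80.23/1 = 80.23 mol/min.
Outlet amounts (n = n₀ + ν ξ):
  C: 984.9 − 1(80.23) = 904.7
  A: 337.1 − 1(80.23) = 256.9
  B: 0 + 1(80.23) = 80.23
Total out = 1242 mol/min; y_C = 904.7 / 1242 = 0.7285.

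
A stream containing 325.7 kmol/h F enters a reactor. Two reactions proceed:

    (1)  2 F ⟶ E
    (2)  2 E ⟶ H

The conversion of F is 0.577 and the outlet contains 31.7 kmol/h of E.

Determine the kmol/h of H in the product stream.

31.1 kmol/h

Conversion of F: F consumed = 2ξ₁ = 0.577 × 325.7 → ξ₁ = 93.96 kmol/h.
E balance: n_E = 0 + 1ξ₁ − 2ξ₂ = 31.7 → ξ₂ = (1·93.96 − 31.7)/2 = 31.13 kmol/h.
Outlet amounts (n = n₀ + Σ ν·ξ):
  F: 325.7 − 2(93.96) = 137.8
  E: 0 + 1(93.96) − 2(31.13) = 31.7
  H: 0 + 1(31.13) = 31.13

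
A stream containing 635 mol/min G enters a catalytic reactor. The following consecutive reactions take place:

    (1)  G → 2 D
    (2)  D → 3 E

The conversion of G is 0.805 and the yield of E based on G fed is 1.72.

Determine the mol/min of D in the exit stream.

Conversion of G: G consumed = 1ξ₁ = 0.805 × 635 → ξ₁ = 511.2 mol/min.
Yield of E: 3ξ₂ / 635 = 1.72 → ξ₂ = 364.1 mol/min.
Outlet amounts (n = n₀ + Σ ν·ξ):
  G: 635 − 1(511.2) = 123.8
  D: 0 + 2(511.2) − 1(364.1) = 658.3
  E: 0 + 3(364.1) = 1092

658 mol/min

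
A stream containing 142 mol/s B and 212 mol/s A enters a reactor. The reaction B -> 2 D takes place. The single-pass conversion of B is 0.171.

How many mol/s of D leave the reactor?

48.6 mol/s

B reacted = 0.171 × 142 = 24.28 mol/s; ν_B = −1, so ξ = 24.28/1 = 24.28 mol/s.
Outlet amounts (n = n₀ + ν ξ):
  B: 142 − 1(24.28) = 117.7
  D: 0 + 2(24.28) = 48.56
  A: 212 (inert)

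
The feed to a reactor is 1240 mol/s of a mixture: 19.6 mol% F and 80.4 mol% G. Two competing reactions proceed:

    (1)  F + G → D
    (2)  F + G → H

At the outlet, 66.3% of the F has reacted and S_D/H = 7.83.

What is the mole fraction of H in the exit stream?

0.0169

Conversion of F: F consumed = 0.663 × 243 = 161.1 mol/s = 1ξ₁ + 1ξ₂.
Selectivity: 1ξ₁ / (1ξ₂) = 7.83 → ξ₁ = 7.83 ξ₂.
Substitute: (1·7.83 + 1) ξ₂ = 161.1 → ξ₂ = 18.25 mol/s, ξ₁ = 142.9 mol/s.
Outlet amounts (n = n₀ + Σ ν·ξ):
  F: 243 − 1(142.9) − 1(18.25) = 81.9
  G: 997 − 1(142.9) − 1(18.25) = 835.8
  D: 0 + 1(142.9) = 142.9
  H: 0 + 1(18.25) = 18.25
Total out = 1079 mol/s; y_H = 18.25 / 1079 = 0.01691.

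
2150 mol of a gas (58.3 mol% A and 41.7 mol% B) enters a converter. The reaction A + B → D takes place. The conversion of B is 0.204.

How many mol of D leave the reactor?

183 mol

B reacted = 0.204 × 896.5 = 182.9 mol; ν_B = −1, so ξ = 182.9/1 = 182.9 mol.
Outlet amounts (n = n₀ + ν ξ):
  A: 1253 − 1(182.9) = 1071
  B: 896.5 − 1(182.9) = 713.7
  D: 0 + 1(182.9) = 182.9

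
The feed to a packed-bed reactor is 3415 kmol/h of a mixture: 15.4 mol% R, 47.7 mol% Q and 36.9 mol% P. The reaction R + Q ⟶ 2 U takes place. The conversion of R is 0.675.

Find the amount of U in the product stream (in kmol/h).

710 kmol/h

R reacted = 0.675 × 525.9 = 355 kmol/h; ν_R = −1, so ξ = 355/1 = 355 kmol/h.
Outlet amounts (n = n₀ + ν ξ):
  R: 525.9 − 1(355) = 170.9
  Q: 1629 − 1(355) = 1274
  U: 0 + 2(355) = 710
  P: 1260 (inert)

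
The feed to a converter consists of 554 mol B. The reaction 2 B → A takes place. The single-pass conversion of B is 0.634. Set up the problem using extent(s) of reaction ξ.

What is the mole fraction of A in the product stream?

0.464

B reacted = 0.634 × 554 = 351.2 mol; ν_B = −2, so ξ = 351.2/2 = 175.6 mol.
Outlet amounts (n = n₀ + ν ξ):
  B: 554 − 2(175.6) = 202.8
  A: 0 + 1(175.6) = 175.6
Total out = 378.4 mol; y_A = 175.6 / 378.4 = 0.4641.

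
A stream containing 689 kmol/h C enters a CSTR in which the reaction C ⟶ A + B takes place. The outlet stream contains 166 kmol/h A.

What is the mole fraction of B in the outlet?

For A: n = n₀ + 1ξ → 166 = 0 + 1ξ, giving ξ = 166 kmol/h.
Outlet amounts (n = n₀ + ν ξ):
  C: 689 − 1(166) = 523
  A: 0 + 1(166) = 166
  B: 0 + 1(166) = 166
Total out = 855 kmol/h; y_B = 166 / 855 = 0.1942.

0.194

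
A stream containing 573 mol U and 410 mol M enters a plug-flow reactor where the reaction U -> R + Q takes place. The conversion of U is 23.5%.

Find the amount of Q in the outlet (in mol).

U reacted = 0.235 × 573 = 134.7 mol; ν_U = −1, so ξ = 134.7/1 = 134.7 mol.
Outlet amounts (n = n₀ + ν ξ):
  U: 573 − 1(134.7) = 438.3
  R: 0 + 1(134.7) = 134.7
  Q: 0 + 1(134.7) = 134.7
  M: 410 (inert)

135 mol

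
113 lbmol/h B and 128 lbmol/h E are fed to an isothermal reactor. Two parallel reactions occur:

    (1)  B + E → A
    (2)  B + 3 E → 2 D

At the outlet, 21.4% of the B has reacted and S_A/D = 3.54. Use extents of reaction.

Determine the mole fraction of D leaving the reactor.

Conversion of B: B consumed = 0.214 × 113 = 24.18 lbmol/h = 1ξ₁ + 1ξ₂.
Selectivity: 1ξ₁ / (2ξ₂) = 3.54 → ξ₁ = 7.08 ξ₂.
Substitute: (1·7.08 + 1) ξ₂ = 24.18 → ξ₂ = 2.993 lbmol/h, ξ₁ = 21.19 lbmol/h.
Outlet amounts (n = n₀ + Σ ν·ξ):
  B: 113 − 1(21.19) − 1(2.993) = 88.82
  E: 128 − 1(21.19) − 3(2.993) = 97.83
  A: 0 + 1(21.19) = 21.19
  D: 0 + 2(2.993) = 5.986
Total out = 213.8 lbmol/h; y_D = 5.986 / 213.8 = 0.02799.

0.028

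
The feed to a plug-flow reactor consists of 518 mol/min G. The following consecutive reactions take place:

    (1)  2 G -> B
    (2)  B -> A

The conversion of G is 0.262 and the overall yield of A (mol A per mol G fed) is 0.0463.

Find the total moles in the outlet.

450 mol/min

Conversion of G: G consumed = 2ξ₁ = 0.262 × 518 → ξ₁ = 67.86 mol/min.
Yield of A: 1ξ₂ / 518 = 0.0463 → ξ₂ = 23.98 mol/min.
Outlet amounts (n = n₀ + Σ ν·ξ):
  G: 518 − 2(67.86) = 382.3
  B: 0 + 1(67.86) − 1(23.98) = 43.87
  A: 0 + 1(23.98) = 23.98
Total out = 382.3 + 43.87 + 23.98 = 450.1 mol/min.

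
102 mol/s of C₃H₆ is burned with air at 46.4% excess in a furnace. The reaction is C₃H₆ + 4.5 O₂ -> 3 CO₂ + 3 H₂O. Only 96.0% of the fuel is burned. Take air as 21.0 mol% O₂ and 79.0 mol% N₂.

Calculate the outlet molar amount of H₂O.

294 mol/s

Stoichiometric O₂ = 4.5 × 102 = 459 mol/s; O₂ fed = 459 × 1.464 = 672 mol/s.
N₂ fed = 672 × 79/21 = 2528 mol/s.
Fuel reacted = 0.96 × 102 → ξ = 97.92 mol/s.
Outlet (n = n₀ + ν ξ):
  C₃H₆: 102 − 1(97.92) = 4.08
  O₂: 672 − 4.5(97.92) = 231.3
  N₂: 2528 (inert)
  CO₂: 0 + 3(97.92) = 293.8
  H₂O: 0 + 3(97.92) = 293.8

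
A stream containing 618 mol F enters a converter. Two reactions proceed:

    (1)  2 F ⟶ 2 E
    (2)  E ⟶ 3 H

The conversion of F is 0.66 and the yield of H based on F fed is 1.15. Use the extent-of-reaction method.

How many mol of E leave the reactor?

Conversion of F: F consumed = 2ξ₁ = 0.66 × 618 → ξ₁ = 203.9 mol.
Yield of H: 3ξ₂ / 618 = 1.15 → ξ₂ = 236.9 mol.
Outlet amounts (n = n₀ + Σ ν·ξ):
  F: 618 − 2(203.9) = 210.1
  E: 0 + 2(203.9) − 1(236.9) = 171
  H: 0 + 3(236.9) = 710.7

171 mol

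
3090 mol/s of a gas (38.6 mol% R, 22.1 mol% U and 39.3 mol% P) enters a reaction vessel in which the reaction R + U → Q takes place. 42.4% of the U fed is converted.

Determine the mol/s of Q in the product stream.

290 mol/s

U reacted = 0.424 × 682.9 = 289.5 mol/s; ν_U = −1, so ξ = 289.5/1 = 289.5 mol/s.
Outlet amounts (n = n₀ + ν ξ):
  R: 1193 − 1(289.5) = 903.2
  U: 682.9 − 1(289.5) = 393.3
  Q: 0 + 1(289.5) = 289.5
  P: 1214 (inert)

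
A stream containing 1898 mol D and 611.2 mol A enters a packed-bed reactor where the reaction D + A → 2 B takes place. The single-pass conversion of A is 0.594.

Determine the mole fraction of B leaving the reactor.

A reacted = 0.594 × 611.2 = 363.1 mol; ν_A = −1, so ξ = 363.1/1 = 363.1 mol.
Outlet amounts (n = n₀ + ν ξ):
  D: 1898 − 1(363.1) = 1535
  A: 611.2 − 1(363.1) = 248.1
  B: 0 + 2(363.1) = 726.1
Total out = 2509 mol; y_B = 726.1 / 2509 = 0.2894.

0.289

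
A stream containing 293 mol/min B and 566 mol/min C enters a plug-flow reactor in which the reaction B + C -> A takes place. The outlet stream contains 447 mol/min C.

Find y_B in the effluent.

0.235

For C: n = n₀ − 1ξ → 447 = 566 − 1ξ, giving ξ = 119 mol/min.
Outlet amounts (n = n₀ + ν ξ):
  B: 293 − 1(119) = 174
  C: 566 − 1(119) = 447
  A: 0 + 1(119) = 119
Total out = 740 mol/min; y_B = 174 / 740 = 0.2351.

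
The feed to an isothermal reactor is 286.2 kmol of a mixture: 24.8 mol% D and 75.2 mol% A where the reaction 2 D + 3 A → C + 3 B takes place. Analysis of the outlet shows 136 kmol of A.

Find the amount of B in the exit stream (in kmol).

79.2 kmol

For A: n = n₀ − 3ξ → 136 = 215.2 − 3ξ, giving ξ = 26.41 kmol.
Outlet amounts (n = n₀ + ν ξ):
  D: 70.98 − 2(26.41) = 18.16
  A: 215.2 − 3(26.41) = 136
  C: 0 + 1(26.41) = 26.41
  B: 0 + 3(26.41) = 79.22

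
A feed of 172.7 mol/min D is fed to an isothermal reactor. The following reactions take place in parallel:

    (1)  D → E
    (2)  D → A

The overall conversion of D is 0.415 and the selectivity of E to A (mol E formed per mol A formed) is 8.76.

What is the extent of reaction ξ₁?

ξ₁ = 64.3 mol/min

Conversion of D: D consumed = 0.415 × 172.7 = 71.67 mol/min = 1ξ₁ + 1ξ₂.
Selectivity: 1ξ₁ / (1ξ₂) = 8.76 → ξ₁ = 8.76 ξ₂.
Substitute: (1·8.76 + 1) ξ₂ = 71.67 → ξ₂ = 7.343 mol/min, ξ₁ = 64.33 mol/min.
Outlet amounts (n = n₀ + Σ ν·ξ):
  D: 172.7 − 1(64.33) − 1(7.343) = 101
  E: 0 + 1(64.33) = 64.33
  A: 0 + 1(7.343) = 7.343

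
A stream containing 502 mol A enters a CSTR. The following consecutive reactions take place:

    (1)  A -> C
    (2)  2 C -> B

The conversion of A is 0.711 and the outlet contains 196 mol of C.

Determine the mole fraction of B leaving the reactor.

Conversion of A: A consumed = 1ξ₁ = 0.711 × 502 → ξ₁ = 356.9 mol.
C balance: n_C = 0 + 1ξ₁ − 2ξ₂ = 196 → ξ₂ = (1·356.9 − 196)/2 = 80.46 mol.
Outlet amounts (n = n₀ + Σ ν·ξ):
  A: 502 − 1(356.9) = 145.1
  C: 0 + 1(356.9) − 2(80.46) = 196
  B: 0 + 1(80.46) = 80.46
Total out = 421.5 mol; y_B = 80.46 / 421.5 = 0.1909.

0.191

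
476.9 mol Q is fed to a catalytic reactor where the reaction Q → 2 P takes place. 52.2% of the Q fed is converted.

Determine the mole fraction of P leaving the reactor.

0.686

Q reacted = 0.522 × 476.9 = 248.9 mol; ν_Q = −1, so ξ = 248.9/1 = 248.9 mol.
Outlet amounts (n = n₀ + ν ξ):
  Q: 476.9 − 1(248.9) = 228
  P: 0 + 2(248.9) = 497.9
Total out = 725.8 mol; y_P = 497.9 / 725.8 = 0.6859.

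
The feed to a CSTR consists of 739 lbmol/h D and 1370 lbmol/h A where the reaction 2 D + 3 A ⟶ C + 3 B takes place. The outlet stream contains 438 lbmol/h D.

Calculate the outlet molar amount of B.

For D: n = n₀ − 2ξ → 438 = 739 − 2ξ, giving ξ = 150.5 lbmol/h.
Outlet amounts (n = n₀ + ν ξ):
  D: 739 − 2(150.5) = 438
  A: 1370 − 3(150.5) = 918.5
  C: 0 + 1(150.5) = 150.5
  B: 0 + 3(150.5) = 451.5

452 lbmol/h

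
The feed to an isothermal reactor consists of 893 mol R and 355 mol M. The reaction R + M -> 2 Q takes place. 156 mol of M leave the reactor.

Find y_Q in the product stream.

For M: n = n₀ − 1ξ → 156 = 355 − 1ξ, giving ξ = 199 mol.
Outlet amounts (n = n₀ + ν ξ):
  R: 893 − 1(199) = 694
  M: 355 − 1(199) = 156
  Q: 0 + 2(199) = 398
Total out = 1248 mol; y_Q = 398 / 1248 = 0.3189.

0.319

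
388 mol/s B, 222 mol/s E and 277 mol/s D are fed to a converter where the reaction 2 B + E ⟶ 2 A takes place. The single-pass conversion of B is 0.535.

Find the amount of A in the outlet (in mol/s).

208 mol/s

B reacted = 0.535 × 388 = 207.6 mol/s; ν_B = −2, so ξ = 207.6/2 = 103.8 mol/s.
Outlet amounts (n = n₀ + ν ξ):
  B: 388 − 2(103.8) = 180.4
  E: 222 − 1(103.8) = 118.2
  A: 0 + 2(103.8) = 207.6
  D: 277 (inert)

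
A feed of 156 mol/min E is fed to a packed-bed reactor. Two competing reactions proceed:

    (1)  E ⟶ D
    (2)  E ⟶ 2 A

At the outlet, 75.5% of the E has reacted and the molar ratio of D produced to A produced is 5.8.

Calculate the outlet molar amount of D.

108 mol/min

Conversion of E: E consumed = 0.755 × 156 = 117.8 mol/min = 1ξ₁ + 1ξ₂.
Selectivity: 1ξ₁ / (2ξ₂) = 5.8 → ξ₁ = 11.6 ξ₂.
Substitute: (1·11.6 + 1) ξ₂ = 117.8 → ξ₂ = 9.348 mol/min, ξ₁ = 108.4 mol/min.
Outlet amounts (n = n₀ + Σ ν·ξ):
  E: 156 − 1(108.4) − 1(9.348) = 38.22
  D: 0 + 1(108.4) = 108.4
  A: 0 + 2(9.348) = 18.7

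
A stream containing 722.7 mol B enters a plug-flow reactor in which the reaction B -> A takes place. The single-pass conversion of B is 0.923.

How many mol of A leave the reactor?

667 mol

B reacted = 0.923 × 722.7 = 667.1 mol; ν_B = −1, so ξ = 667.1/1 = 667.1 mol.
Outlet amounts (n = n₀ + ν ξ):
  B: 722.7 − 1(667.1) = 55.65
  A: 0 + 1(667.1) = 667.1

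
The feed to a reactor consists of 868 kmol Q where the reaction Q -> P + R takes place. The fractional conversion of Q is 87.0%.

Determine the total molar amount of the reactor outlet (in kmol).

Q reacted = 0.87 × 868 = 755.2 kmol; ν_Q = −1, so ξ = 755.2/1 = 755.2 kmol.
Outlet amounts (n = n₀ + ν ξ):
  Q: 868 − 1(755.2) = 112.8
  P: 0 + 1(755.2) = 755.2
  R: 0 + 1(755.2) = 755.2
Total out = 112.8 + 755.2 + 755.2 = 1623 kmol.

1620 kmol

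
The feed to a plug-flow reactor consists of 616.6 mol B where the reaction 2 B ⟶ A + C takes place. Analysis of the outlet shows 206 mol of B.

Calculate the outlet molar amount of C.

205 mol

For B: n = n₀ − 2ξ → 206 = 616.6 − 2ξ, giving ξ = 205.3 mol.
Outlet amounts (n = n₀ + ν ξ):
  B: 616.6 − 2(205.3) = 206
  A: 0 + 1(205.3) = 205.3
  C: 0 + 1(205.3) = 205.3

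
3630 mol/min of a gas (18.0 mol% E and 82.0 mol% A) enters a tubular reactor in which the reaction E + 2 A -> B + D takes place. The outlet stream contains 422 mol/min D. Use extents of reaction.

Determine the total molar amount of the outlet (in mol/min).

For D: n = n₀ + 1ξ → 422 = 0 + 1ξ, giving ξ = 422 mol/min.
Outlet amounts (n = n₀ + ν ξ):
  E: 653.4 − 1(422) = 231.4
  A: 2977 − 2(422) = 2133
  B: 0 + 1(422) = 422
  D: 0 + 1(422) = 422
Total out = 231.4 + 2133 + 422 + 422 = 3208 mol/min.

3210 mol/min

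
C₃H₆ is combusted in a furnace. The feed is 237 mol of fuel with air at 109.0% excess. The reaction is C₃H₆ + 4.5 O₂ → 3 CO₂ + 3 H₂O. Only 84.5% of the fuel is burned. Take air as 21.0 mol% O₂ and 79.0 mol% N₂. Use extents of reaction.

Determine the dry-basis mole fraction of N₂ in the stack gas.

Stoichiometric O₂ = 4.5 × 237 = 1066 mol; O₂ fed = 1066 × 2.090 = 2229 mol.
N₂ fed = 2229 × 79/21 = 8385 mol.
Fuel reacted = 0.845 × 237 → ξ = 200.3 mol.
Outlet (n = n₀ + ν ξ):
  C₃H₆: 237 − 1(200.3) = 36.74
  O₂: 2229 − 4.5(200.3) = 1328
  N₂: 8385 (inert)
  CO₂: 0 + 3(200.3) = 600.8
  H₂O: 0 + 3(200.3) = 600.8
Dry total = 10350 mol; y_N₂ (dry) = 8385 / 10350 = 0.8101.

0.81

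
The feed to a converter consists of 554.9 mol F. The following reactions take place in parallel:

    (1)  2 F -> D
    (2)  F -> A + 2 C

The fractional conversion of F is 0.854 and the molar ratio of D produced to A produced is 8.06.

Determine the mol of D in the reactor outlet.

223 mol

Conversion of F: F consumed = 0.854 × 554.9 = 473.9 mol = 2ξ₁ + 1ξ₂.
Selectivity: 1ξ₁ / (1ξ₂) = 8.06 → ξ₁ = 8.06 ξ₂.
Substitute: (2·8.06 + 1) ξ₂ = 473.9 → ξ₂ = 27.68 mol, ξ₁ = 223.1 mol.
Outlet amounts (n = n₀ + Σ ν·ξ):
  F: 554.9 − 2(223.1) − 1(27.68) = 81.02
  D: 0 + 1(223.1) = 223.1
  A: 0 + 1(27.68) = 27.68
  C: 0 + 2(27.68) = 55.36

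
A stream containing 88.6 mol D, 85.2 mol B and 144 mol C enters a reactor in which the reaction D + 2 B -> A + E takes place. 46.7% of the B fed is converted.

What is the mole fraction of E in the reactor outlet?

0.0668

B reacted = 0.467 × 85.2 = 39.79 mol; ν_B = −2, so ξ = 39.79/2 = 19.89 mol.
Outlet amounts (n = n₀ + ν ξ):
  D: 88.6 − 1(19.89) = 68.71
  B: 85.2 − 2(19.89) = 45.41
  A: 0 + 1(19.89) = 19.89
  E: 0 + 1(19.89) = 19.89
  C: 144 (inert)
Total out = 297.9 mol; y_E = 19.89 / 297.9 = 0.06678.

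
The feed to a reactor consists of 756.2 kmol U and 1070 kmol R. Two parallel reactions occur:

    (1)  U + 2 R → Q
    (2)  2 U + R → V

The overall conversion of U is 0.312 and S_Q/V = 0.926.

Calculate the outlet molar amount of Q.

74.7 kmol

Conversion of U: U consumed = 0.312 × 756.2 = 235.9 kmol = 1ξ₁ + 2ξ₂.
Selectivity: 1ξ₁ / (1ξ₂) = 0.926 → ξ₁ = 0.926 ξ₂.
Substitute: (1·0.926 + 2) ξ₂ = 235.9 → ξ₂ = 80.63 kmol, ξ₁ = 74.67 kmol.
Outlet amounts (n = n₀ + Σ ν·ξ):
  U: 756.2 − 1(74.67) − 2(80.63) = 520.3
  R: 1070 − 2(74.67) − 1(80.63) = 840
  Q: 0 + 1(74.67) = 74.67
  V: 0 + 1(80.63) = 80.63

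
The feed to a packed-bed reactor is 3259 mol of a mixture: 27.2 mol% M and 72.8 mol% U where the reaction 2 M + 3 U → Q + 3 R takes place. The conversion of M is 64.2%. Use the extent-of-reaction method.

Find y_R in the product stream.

0.287

M reacted = 0.642 × 886.4 = 569.1 mol; ν_M = −2, so ξ = 569.1/2 = 284.5 mol.
Outlet amounts (n = n₀ + ν ξ):
  M: 886.4 − 2(284.5) = 317.3
  U: 2373 − 3(284.5) = 1519
  Q: 0 + 1(284.5) = 284.5
  R: 0 + 3(284.5) = 853.6
Total out = 2974 mol; y_R = 853.6 / 2974 = 0.287.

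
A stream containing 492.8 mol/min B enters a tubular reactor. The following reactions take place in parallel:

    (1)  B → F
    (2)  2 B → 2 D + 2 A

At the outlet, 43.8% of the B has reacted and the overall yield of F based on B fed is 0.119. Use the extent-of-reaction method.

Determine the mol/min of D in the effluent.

Yield of F: 1ξ₁ / 492.8 = 0.119 → ξ₁ = 58.64 mol/min.
Conversion of B: 1ξ₁ + 2ξ₂ = 0.438 × 492.8 = 215.8 → ξ₂ = 78.6 mol/min.
Outlet amounts (n = n₀ + Σ ν·ξ):
  B: 492.8 − 1(58.64) − 2(78.6) = 277
  F: 0 + 1(58.64) = 58.64
  D: 0 + 2(78.6) = 157.2
  A: 0 + 2(78.6) = 157.2

157 mol/min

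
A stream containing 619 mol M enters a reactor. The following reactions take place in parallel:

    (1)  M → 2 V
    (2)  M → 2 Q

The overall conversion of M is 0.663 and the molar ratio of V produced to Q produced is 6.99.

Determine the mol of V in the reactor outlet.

718 mol

Conversion of M: M consumed = 0.663 × 619 = 410.4 mol = 1ξ₁ + 1ξ₂.
Selectivity: 2ξ₁ / (2ξ₂) = 6.99 → ξ₁ = 6.99 ξ₂.
Substitute: (1·6.99 + 1) ξ₂ = 410.4 → ξ₂ = 51.36 mol, ξ₁ = 359 mol.
Outlet amounts (n = n₀ + Σ ν·ξ):
  M: 619 − 1(359) − 1(51.36) = 208.6
  V: 0 + 2(359) = 718.1
  Q: 0 + 2(51.36) = 102.7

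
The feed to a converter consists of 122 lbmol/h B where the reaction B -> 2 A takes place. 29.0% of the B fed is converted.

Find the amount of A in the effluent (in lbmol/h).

B reacted = 0.29 × 122 = 35.38 lbmol/h; ν_B = −1, so ξ = 35.38/1 = 35.38 lbmol/h.
Outlet amounts (n = n₀ + ν ξ):
  B: 122 − 1(35.38) = 86.62
  A: 0 + 2(35.38) = 70.76

70.8 lbmol/h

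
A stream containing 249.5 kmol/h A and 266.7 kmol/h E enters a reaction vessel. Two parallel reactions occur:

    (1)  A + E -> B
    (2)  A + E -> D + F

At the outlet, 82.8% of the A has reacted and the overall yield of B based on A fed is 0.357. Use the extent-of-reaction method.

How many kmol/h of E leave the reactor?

Yield of B: 1ξ₁ / 249.5 = 0.357 → ξ₁ = 89.07 kmol/h.
Conversion of A: 1ξ₁ + 1ξ₂ = 0.828 × 249.5 = 206.6 → ξ₂ = 117.5 kmol/h.
Outlet amounts (n = n₀ + Σ ν·ξ):
  A: 249.5 − 1(89.07) − 1(117.5) = 42.91
  E: 266.7 − 1(89.07) − 1(117.5) = 60.11
  B: 0 + 1(89.07) = 89.07
  D: 0 + 1(117.5) = 117.5
  F: 0 + 1(117.5) = 117.5

60.1 kmol/h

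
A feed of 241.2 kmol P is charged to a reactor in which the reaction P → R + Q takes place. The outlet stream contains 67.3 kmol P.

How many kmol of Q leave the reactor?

For P: n = n₀ − 1ξ → 67.3 = 241.2 − 1ξ, giving ξ = 173.9 kmol.
Outlet amounts (n = n₀ + ν ξ):
  P: 241.2 − 1(173.9) = 67.3
  R: 0 + 1(173.9) = 173.9
  Q: 0 + 1(173.9) = 173.9

174 kmol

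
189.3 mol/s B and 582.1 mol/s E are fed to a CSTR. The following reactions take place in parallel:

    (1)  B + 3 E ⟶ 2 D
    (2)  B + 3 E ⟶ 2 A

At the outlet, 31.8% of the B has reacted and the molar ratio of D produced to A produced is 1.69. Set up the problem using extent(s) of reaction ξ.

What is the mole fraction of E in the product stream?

Conversion of B: B consumed = 0.318 × 189.3 = 60.2 mol/s = 1ξ₁ + 1ξ₂.
Selectivity: 2ξ₁ / (2ξ₂) = 1.69 → ξ₁ = 1.69 ξ₂.
Substitute: (1·1.69 + 1) ξ₂ = 60.2 → ξ₂ = 22.38 mol/s, ξ₁ = 37.82 mol/s.
Outlet amounts (n = n₀ + Σ ν·ξ):
  B: 189.3 − 1(37.82) − 1(22.38) = 129.1
  E: 582.1 − 3(37.82) − 3(22.38) = 401.5
  D: 0 + 2(37.82) = 75.64
  A: 0 + 2(22.38) = 44.76
Total out = 651 mol/s; y_E = 401.5 / 651 = 0.6168.

0.617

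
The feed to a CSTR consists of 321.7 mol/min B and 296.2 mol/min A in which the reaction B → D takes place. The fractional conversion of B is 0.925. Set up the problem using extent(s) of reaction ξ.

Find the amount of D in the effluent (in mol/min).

298 mol/min

B reacted = 0.925 × 321.7 = 297.6 mol/min; ν_B = −1, so ξ = 297.6/1 = 297.6 mol/min.
Outlet amounts (n = n₀ + ν ξ):
  B: 321.7 − 1(297.6) = 24.13
  D: 0 + 1(297.6) = 297.6
  A: 296.2 (inert)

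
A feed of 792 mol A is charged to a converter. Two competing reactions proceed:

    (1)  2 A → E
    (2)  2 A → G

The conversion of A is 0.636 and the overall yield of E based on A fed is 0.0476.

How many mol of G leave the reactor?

214 mol

Yield of E: 1ξ₁ / 792 = 0.0476 → ξ₁ = 37.7 mol.
Conversion of A: 2ξ₁ + 2ξ₂ = 0.636 × 792 = 503.7 → ξ₂ = 214.2 mol.
Outlet amounts (n = n₀ + Σ ν·ξ):
  A: 792 − 2(37.7) − 2(214.2) = 288.3
  E: 0 + 1(37.7) = 37.7
  G: 0 + 1(214.2) = 214.2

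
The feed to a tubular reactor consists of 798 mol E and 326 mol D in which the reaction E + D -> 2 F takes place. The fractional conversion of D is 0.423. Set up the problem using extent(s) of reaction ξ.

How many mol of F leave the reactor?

276 mol

D reacted = 0.423 × 326 = 137.9 mol; ν_D = −1, so ξ = 137.9/1 = 137.9 mol.
Outlet amounts (n = n₀ + ν ξ):
  E: 798 − 1(137.9) = 660.1
  D: 326 − 1(137.9) = 188.1
  F: 0 + 2(137.9) = 275.8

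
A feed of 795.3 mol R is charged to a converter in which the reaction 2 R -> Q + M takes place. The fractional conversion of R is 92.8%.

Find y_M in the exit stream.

R reacted = 0.928 × 795.3 = 738 mol; ν_R = −2, so ξ = 738/2 = 369 mol.
Outlet amounts (n = n₀ + ν ξ):
  R: 795.3 − 2(369) = 57.26
  Q: 0 + 1(369) = 369
  M: 0 + 1(369) = 369
Total out = 795.3 mol; y_M = 369 / 795.3 = 0.464.

0.464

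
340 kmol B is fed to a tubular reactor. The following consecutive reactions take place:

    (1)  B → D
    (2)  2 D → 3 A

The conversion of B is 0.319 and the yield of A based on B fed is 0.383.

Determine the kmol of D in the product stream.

Conversion of B: B consumed = 1ξ₁ = 0.319 × 340 → ξ₁ = 108.5 kmol.
Yield of A: 3ξ₂ / 340 = 0.383 → ξ₂ = 43.41 kmol.
Outlet amounts (n = n₀ + Σ ν·ξ):
  B: 340 − 1(108.5) = 231.5
  D: 0 + 1(108.5) − 2(43.41) = 21.65
  A: 0 + 3(43.41) = 130.2

21.6 kmol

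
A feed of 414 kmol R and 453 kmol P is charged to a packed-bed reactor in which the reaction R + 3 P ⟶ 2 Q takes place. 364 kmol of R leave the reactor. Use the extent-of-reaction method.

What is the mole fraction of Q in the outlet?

For R: n = n₀ − 1ξ → 364 = 414 − 1ξ, giving ξ = 50 kmol.
Outlet amounts (n = n₀ + ν ξ):
  R: 414 − 1(50) = 364
  P: 453 − 3(50) = 303
  Q: 0 + 2(50) = 100
Total out = 767 kmol; y_Q = 100 / 767 = 0.1304.

0.13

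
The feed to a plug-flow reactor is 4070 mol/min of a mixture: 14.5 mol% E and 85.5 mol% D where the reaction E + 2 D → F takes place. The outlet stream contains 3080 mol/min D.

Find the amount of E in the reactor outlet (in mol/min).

390 mol/min

For D: n = n₀ − 2ξ → 3080 = 3480 − 2ξ, giving ξ = 199.9 mol/min.
Outlet amounts (n = n₀ + ν ξ):
  E: 590.1 − 1(199.9) = 390.2
  D: 3480 − 2(199.9) = 3080
  F: 0 + 1(199.9) = 199.9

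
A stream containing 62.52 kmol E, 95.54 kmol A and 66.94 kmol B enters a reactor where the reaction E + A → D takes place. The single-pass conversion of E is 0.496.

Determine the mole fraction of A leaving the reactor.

0.333

E reacted = 0.496 × 62.52 = 31.01 kmol; ν_E = −1, so ξ = 31.01/1 = 31.01 kmol.
Outlet amounts (n = n₀ + ν ξ):
  E: 62.52 − 1(31.01) = 31.51
  A: 95.54 − 1(31.01) = 64.53
  D: 0 + 1(31.01) = 31.01
  B: 66.94 (inert)
Total out = 194 kmol; y_A = 64.53 / 194 = 0.3326.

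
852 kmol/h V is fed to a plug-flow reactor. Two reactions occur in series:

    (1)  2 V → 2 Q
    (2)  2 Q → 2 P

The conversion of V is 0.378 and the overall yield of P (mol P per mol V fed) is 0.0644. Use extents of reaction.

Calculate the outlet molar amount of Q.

Conversion of V: V consumed = 2ξ₁ = 0.378 × 852 → ξ₁ = 161 kmol/h.
Yield of P: 2ξ₂ / 852 = 0.0644 → ξ₂ = 27.43 kmol/h.
Outlet amounts (n = n₀ + Σ ν·ξ):
  V: 852 − 2(161) = 529.9
  Q: 0 + 2(161) − 2(27.43) = 267.2
  P: 0 + 2(27.43) = 54.87

267 kmol/h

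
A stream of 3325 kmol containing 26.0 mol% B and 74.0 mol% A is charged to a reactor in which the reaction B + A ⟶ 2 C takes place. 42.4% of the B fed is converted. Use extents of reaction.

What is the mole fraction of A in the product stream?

B reacted = 0.424 × 864.5 = 366.5 kmol; ν_B = −1, so ξ = 366.5/1 = 366.5 kmol.
Outlet amounts (n = n₀ + ν ξ):
  B: 864.5 − 1(366.5) = 498
  A: 2460 − 1(366.5) = 2094
  C: 0 + 2(366.5) = 733.1
Total out = 3325 kmol; y_A = 2094 / 3325 = 0.6298.

0.63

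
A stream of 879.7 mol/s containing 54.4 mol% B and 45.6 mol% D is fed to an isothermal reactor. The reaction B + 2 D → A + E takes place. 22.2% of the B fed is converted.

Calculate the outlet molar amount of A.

B reacted = 0.222 × 478.6 = 106.2 mol/s; ν_B = −1, so ξ = 106.2/1 = 106.2 mol/s.
Outlet amounts (n = n₀ + ν ξ):
  B: 478.6 − 1(106.2) = 372.3
  D: 401.1 − 2(106.2) = 188.7
  A: 0 + 1(106.2) = 106.2
  E: 0 + 1(106.2) = 106.2

106 mol/s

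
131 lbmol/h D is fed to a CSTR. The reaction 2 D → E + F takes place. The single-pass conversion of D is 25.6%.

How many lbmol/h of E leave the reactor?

16.8 lbmol/h

D reacted = 0.256 × 131 = 33.54 lbmol/h; ν_D = −2, so ξ = 33.54/2 = 16.77 lbmol/h.
Outlet amounts (n = n₀ + ν ξ):
  D: 131 − 2(16.77) = 97.46
  E: 0 + 1(16.77) = 16.77
  F: 0 + 1(16.77) = 16.77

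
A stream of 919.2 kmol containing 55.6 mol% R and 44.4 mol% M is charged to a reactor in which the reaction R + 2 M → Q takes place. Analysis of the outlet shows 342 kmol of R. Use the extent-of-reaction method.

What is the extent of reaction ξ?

ξ = 169 kmol

For R: n = n₀ − 1ξ → 342 = 511.1 − 1ξ, giving ξ = 169.1 kmol.
Outlet amounts (n = n₀ + ν ξ):
  R: 511.1 − 1(169.1) = 342
  M: 408.1 − 2(169.1) = 69.97
  Q: 0 + 1(169.1) = 169.1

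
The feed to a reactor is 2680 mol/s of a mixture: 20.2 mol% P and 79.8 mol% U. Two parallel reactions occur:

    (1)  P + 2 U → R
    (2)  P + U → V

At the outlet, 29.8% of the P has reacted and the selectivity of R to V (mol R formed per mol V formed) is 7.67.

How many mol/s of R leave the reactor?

Conversion of P: P consumed = 0.298 × 541.4 = 161.3 mol/s = 1ξ₁ + 1ξ₂.
Selectivity: 1ξ₁ / (1ξ₂) = 7.67 → ξ₁ = 7.67 ξ₂.
Substitute: (1·7.67 + 1) ξ₂ = 161.3 → ξ₂ = 18.61 mol/s, ξ₁ = 142.7 mol/s.
Outlet amounts (n = n₀ + Σ ν·ξ):
  P: 541.4 − 1(142.7) − 1(18.61) = 380
  U: 2139 − 2(142.7) − 1(18.61) = 1835
  R: 0 + 1(142.7) = 142.7
  V: 0 + 1(18.61) = 18.61

143 mol/s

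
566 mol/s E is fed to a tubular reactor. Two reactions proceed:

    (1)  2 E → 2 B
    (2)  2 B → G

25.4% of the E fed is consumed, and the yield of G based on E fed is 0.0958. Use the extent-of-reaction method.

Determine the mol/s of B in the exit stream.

Conversion of E: E consumed = 2ξ₁ = 0.254 × 566 → ξ₁ = 71.88 mol/s.
Yield of G: 1ξ₂ / 566 = 0.0958 → ξ₂ = 54.22 mol/s.
Outlet amounts (n = n₀ + Σ ν·ξ):
  E: 566 − 2(71.88) = 422.2
  B: 0 + 2(71.88) − 2(54.22) = 35.32
  G: 0 + 1(54.22) = 54.22

35.3 mol/s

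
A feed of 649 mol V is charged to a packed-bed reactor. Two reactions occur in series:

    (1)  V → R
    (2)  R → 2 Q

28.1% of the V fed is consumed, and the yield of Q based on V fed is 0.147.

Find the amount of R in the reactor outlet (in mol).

Conversion of V: V consumed = 1ξ₁ = 0.281 × 649 → ξ₁ = 182.4 mol.
Yield of Q: 2ξ₂ / 649 = 0.147 → ξ₂ = 47.7 mol.
Outlet amounts (n = n₀ + Σ ν·ξ):
  V: 649 − 1(182.4) = 466.6
  R: 0 + 1(182.4) − 1(47.7) = 134.7
  Q: 0 + 2(47.7) = 95.4

135 mol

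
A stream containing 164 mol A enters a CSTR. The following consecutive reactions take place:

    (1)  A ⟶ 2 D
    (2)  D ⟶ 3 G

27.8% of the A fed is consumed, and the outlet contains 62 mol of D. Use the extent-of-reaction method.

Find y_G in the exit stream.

0.327

Conversion of A: A consumed = 1ξ₁ = 0.278 × 164 → ξ₁ = 45.59 mol.
D balance: n_D = 0 + 2ξ₁ − 1ξ₂ = 62 → ξ₂ = (2·45.59 − 62)/1 = 29.18 mol.
Outlet amounts (n = n₀ + Σ ν·ξ):
  A: 164 − 1(45.59) = 118.4
  D: 0 + 2(45.59) − 1(29.18) = 62
  G: 0 + 3(29.18) = 87.55
Total out = 268 mol; y_G = 87.55 / 268 = 0.3267.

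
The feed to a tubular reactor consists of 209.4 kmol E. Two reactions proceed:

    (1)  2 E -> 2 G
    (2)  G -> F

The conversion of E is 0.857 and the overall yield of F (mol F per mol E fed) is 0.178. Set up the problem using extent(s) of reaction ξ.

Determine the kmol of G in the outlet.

142 kmol

Conversion of E: E consumed = 2ξ₁ = 0.857 × 209.4 → ξ₁ = 89.73 kmol.
Yield of F: 1ξ₂ / 209.4 = 0.178 → ξ₂ = 37.27 kmol.
Outlet amounts (n = n₀ + Σ ν·ξ):
  E: 209.4 − 2(89.73) = 29.94
  G: 0 + 2(89.73) − 1(37.27) = 142.2
  F: 0 + 1(37.27) = 37.27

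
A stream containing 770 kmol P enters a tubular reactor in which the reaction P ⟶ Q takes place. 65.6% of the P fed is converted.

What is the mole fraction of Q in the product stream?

P reacted = 0.656 × 770 = 505.1 kmol; ν_P = −1, so ξ = 505.1/1 = 505.1 kmol.
Outlet amounts (n = n₀ + ν ξ):
  P: 770 − 1(505.1) = 264.9
  Q: 0 + 1(505.1) = 505.1
Total out = 770 kmol; y_Q = 505.1 / 770 = 0.656.

0.656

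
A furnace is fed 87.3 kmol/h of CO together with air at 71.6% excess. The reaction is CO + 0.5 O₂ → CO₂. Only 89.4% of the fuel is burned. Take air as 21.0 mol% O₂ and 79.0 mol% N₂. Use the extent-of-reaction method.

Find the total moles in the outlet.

Stoichiometric O₂ = 0.5 × 87.3 = 43.65 kmol/h; O₂ fed = 43.65 × 1.716 = 74.9 kmol/h.
N₂ fed = 74.9 × 79/21 = 281.8 kmol/h.
Fuel reacted = 0.894 × 87.3 → ξ = 78.05 kmol/h.
Outlet (n = n₀ + ν ξ):
  CO: 87.3 − 1(78.05) = 9.254
  O₂: 74.9 − 0.5(78.05) = 35.88
  N₂: 281.8 (inert)
  CO₂: 0 + 1(78.05) = 78.05
Total out = 9.254 + 35.88 + 281.8 + 78.05 = 405 kmol/h.

405 kmol/h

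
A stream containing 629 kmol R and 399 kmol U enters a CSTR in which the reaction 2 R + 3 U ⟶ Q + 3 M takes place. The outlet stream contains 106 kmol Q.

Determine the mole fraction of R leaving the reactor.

For Q: n = n₀ + 1ξ → 106 = 0 + 1ξ, giving ξ = 106 kmol.
Outlet amounts (n = n₀ + ν ξ):
  R: 629 − 2(106) = 417
  U: 399 − 3(106) = 81
  Q: 0 + 1(106) = 106
  M: 0 + 3(106) = 318
Total out = 922 kmol; y_R = 417 / 922 = 0.4523.

0.452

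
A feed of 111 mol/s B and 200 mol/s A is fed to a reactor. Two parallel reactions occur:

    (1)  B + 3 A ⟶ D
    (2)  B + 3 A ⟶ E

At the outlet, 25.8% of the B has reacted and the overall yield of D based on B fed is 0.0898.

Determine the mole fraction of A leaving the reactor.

Yield of D: 1ξ₁ / 111 = 0.0898 → ξ₁ = 9.968 mol/s.
Conversion of B: 1ξ₁ + 1ξ₂ = 0.258 × 111 = 28.64 → ξ₂ = 18.67 mol/s.
Outlet amounts (n = n₀ + Σ ν·ξ):
  B: 111 − 1(9.968) − 1(18.67) = 82.36
  A: 200 − 3(9.968) − 3(18.67) = 114.1
  D: 0 + 1(9.968) = 9.968
  E: 0 + 1(18.67) = 18.67
Total out = 225.1 mol/s; y_A = 114.1 / 225.1 = 0.5069.

0.507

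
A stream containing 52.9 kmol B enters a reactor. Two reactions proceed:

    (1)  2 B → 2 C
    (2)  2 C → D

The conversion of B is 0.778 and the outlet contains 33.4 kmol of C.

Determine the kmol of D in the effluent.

Conversion of B: B consumed = 2ξ₁ = 0.778 × 52.9 → ξ₁ = 20.58 kmol.
C balance: n_C = 0 + 2ξ₁ − 2ξ₂ = 33.4 → ξ₂ = (2·20.58 − 33.4)/2 = 3.878 kmol.
Outlet amounts (n = n₀ + Σ ν·ξ):
  B: 52.9 − 2(20.58) = 11.74
  C: 0 + 2(20.58) − 2(3.878) = 33.4
  D: 0 + 1(3.878) = 3.878

3.88 kmol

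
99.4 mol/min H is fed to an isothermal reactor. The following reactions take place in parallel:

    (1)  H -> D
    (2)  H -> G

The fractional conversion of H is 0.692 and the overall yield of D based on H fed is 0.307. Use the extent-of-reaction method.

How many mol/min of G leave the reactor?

Yield of D: 1ξ₁ / 99.4 = 0.307 → ξ₁ = 30.52 mol/min.
Conversion of H: 1ξ₁ + 1ξ₂ = 0.692 × 99.4 = 68.78 → ξ₂ = 38.27 mol/min.
Outlet amounts (n = n₀ + Σ ν·ξ):
  H: 99.4 − 1(30.52) − 1(38.27) = 30.62
  D: 0 + 1(30.52) = 30.52
  G: 0 + 1(38.27) = 38.27

38.3 mol/min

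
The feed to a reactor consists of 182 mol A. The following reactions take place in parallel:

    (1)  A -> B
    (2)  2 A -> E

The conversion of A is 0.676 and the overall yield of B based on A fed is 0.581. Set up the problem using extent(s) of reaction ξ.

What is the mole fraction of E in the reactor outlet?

Yield of B: 1ξ₁ / 182 = 0.581 → ξ₁ = 105.7 mol.
Conversion of A: 1ξ₁ + 2ξ₂ = 0.676 × 182 = 123 → ξ₂ = 8.645 mol.
Outlet amounts (n = n₀ + Σ ν·ξ):
  A: 182 − 1(105.7) − 2(8.645) = 58.97
  B: 0 + 1(105.7) = 105.7
  E: 0 + 1(8.645) = 8.645
Total out = 173.4 mol; y_E = 8.645 / 173.4 = 0.04987.

0.0499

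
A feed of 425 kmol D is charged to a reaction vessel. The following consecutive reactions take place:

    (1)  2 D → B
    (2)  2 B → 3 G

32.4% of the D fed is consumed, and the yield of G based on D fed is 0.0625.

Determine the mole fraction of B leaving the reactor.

0.14

Conversion of D: D consumed = 2ξ₁ = 0.324 × 425 → ξ₁ = 68.85 kmol.
Yield of G: 3ξ₂ / 425 = 0.0625 → ξ₂ = 8.854 kmol.
Outlet amounts (n = n₀ + Σ ν·ξ):
  D: 425 − 2(68.85) = 287.3
  B: 0 + 1(68.85) − 2(8.854) = 51.14
  G: 0 + 3(8.854) = 26.56
Total out = 365 kmol; y_B = 51.14 / 365 = 0.1401.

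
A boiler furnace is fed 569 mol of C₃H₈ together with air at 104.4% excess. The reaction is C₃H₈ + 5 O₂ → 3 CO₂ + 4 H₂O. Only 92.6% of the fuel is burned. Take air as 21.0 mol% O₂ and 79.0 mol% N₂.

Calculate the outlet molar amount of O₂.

Stoichiometric O₂ = 5 × 569 = 2845 mol; O₂ fed = 2845 × 2.044 = 5815 mol.
N₂ fed = 5815 × 79/21 = 21880 mol.
Fuel reacted = 0.926 × 569 → ξ = 526.9 mol.
Outlet (n = n₀ + ν ξ):
  C₃H₈: 569 − 1(526.9) = 42.11
  O₂: 5815 − 5(526.9) = 3181
  N₂: 21880 (inert)
  CO₂: 0 + 3(526.9) = 1581
  H₂O: 0 + 4(526.9) = 2108

3180 mol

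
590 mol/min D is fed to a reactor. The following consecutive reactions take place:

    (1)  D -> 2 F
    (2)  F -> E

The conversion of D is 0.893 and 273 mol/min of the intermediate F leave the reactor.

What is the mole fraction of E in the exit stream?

Conversion of D: D consumed = 1ξ₁ = 0.893 × 590 → ξ₁ = 526.9 mol/min.
F balance: n_F = 0 + 2ξ₁ − 1ξ₂ = 273 → ξ₂ = (2·526.9 − 273)/1 = 780.7 mol/min.
Outlet amounts (n = n₀ + Σ ν·ξ):
  D: 590 − 1(526.9) = 63.13
  F: 0 + 2(526.9) − 1(780.7) = 273
  E: 0 + 1(780.7) = 780.7
Total out = 1117 mol/min; y_E = 780.7 / 1117 = 0.699.

0.699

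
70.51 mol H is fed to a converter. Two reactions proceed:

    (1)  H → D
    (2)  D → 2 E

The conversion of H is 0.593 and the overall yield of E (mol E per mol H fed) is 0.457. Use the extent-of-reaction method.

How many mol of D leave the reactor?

25.7 mol

Conversion of H: H consumed = 1ξ₁ = 0.593 × 70.51 → ξ₁ = 41.81 mol.
Yield of E: 2ξ₂ / 70.51 = 0.457 → ξ₂ = 16.11 mol.
Outlet amounts (n = n₀ + Σ ν·ξ):
  H: 70.51 − 1(41.81) = 28.7
  D: 0 + 1(41.81) − 1(16.11) = 25.7
  E: 0 + 2(16.11) = 32.22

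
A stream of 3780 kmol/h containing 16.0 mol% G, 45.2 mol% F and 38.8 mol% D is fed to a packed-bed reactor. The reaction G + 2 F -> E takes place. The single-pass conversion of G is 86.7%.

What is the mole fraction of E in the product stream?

G reacted = 0.867 × 604.8 = 524.4 kmol/h; ν_G = −1, so ξ = 524.4/1 = 524.4 kmol/h.
Outlet amounts (n = n₀ + ν ξ):
  G: 604.8 − 1(524.4) = 80.44
  F: 1709 − 2(524.4) = 659.8
  E: 0 + 1(524.4) = 524.4
  D: 1467 (inert)
Total out = 2731 kmol/h; y_E = 524.4 / 2731 = 0.192.

0.192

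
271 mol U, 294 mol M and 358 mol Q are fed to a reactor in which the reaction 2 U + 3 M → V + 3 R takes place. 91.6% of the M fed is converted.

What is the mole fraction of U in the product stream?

M reacted = 0.916 × 294 = 269.3 mol; ν_M = −3, so ξ = 269.3/3 = 89.77 mol.
Outlet amounts (n = n₀ + ν ξ):
  U: 271 − 2(89.77) = 91.46
  M: 294 − 3(89.77) = 24.7
  V: 0 + 1(89.77) = 89.77
  R: 0 + 3(89.77) = 269.3
  Q: 358 (inert)
Total out = 833.2 mol; y_U = 91.46 / 833.2 = 0.1098.

0.11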